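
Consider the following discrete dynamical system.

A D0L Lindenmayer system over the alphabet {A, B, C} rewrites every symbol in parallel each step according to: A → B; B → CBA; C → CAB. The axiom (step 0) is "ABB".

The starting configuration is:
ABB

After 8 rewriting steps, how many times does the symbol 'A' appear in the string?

985

0) ABB
1) BCBACBA
2) CBACABCBABCABCBAB
3) CABCBABCABBCBACABCBABCBACABBCBACABCBABCBA
4) CABBCBACABCBABCBACABBCBACBACABCBABCABBCBACABCBABCBACABCBABCABBCBACBACABCBABCABBCBACABCBABCBACABCBAB
5) CABBCBACBACABCBABCABBCBACABCBABCBACABCBABCABBCBACBACABCBAB…CABBCBACBACABCBABCABBCBACABCBABCBACABCBABCABBCBACABCBABCBA  (len 239)
6) CABBCBACBACABCBABCABCBABCABBCBACABCBABCBACABBCBACBACABCBAB…CABBCBACABCBABCBACABBCBACBACABCBABCABBCBACABCBABCBACABCBAB  (len 577)
7) CABBCBACBACABCBABCABCBABCABBCBACABCBABCBACABBCBACABCBABCBA…CABBCBACBACABCBABCABBCBACABCBABCBACABCBABCABBCBACABCBABCBA  (len 1393)
8) CABBCBACBACABCBABCABCBABCABBCBACABCBABCBACABBCBACABCBABCBA…CABBCBACABCBABCBACABBCBACBACABCBABCABBCBACABCBABCBACABCBAB  (len 3363)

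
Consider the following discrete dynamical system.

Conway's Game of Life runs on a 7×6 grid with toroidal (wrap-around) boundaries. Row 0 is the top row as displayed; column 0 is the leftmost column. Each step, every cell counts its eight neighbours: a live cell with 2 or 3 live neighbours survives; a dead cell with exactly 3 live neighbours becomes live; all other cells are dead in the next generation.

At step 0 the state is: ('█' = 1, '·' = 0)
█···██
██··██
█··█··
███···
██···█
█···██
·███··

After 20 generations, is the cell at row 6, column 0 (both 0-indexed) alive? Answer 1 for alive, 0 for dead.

gen 0: █···██
██··██
█··█··
███···
██···█
█···██
·███··
gen 1: ······
·█·█··
···██·
··█···
··█·█·
···██·
·███··
gen 2: ·█·█··
··███·
···██·
··█·█·
··█·█·
·█··█·
··███·
gen 3: ·█····
······
·····█
··█·██
·██·██
·█··██
·█··█·
gen 4: ······
······
····██
·██···
·██···
·█····
·██·██
gen 5: ······
······
······
████··
█·····
···█··
███···
gen 6: ·█····
······
·██···
███···
█··█··
█·█···
·██···
gen 7: ·██···
·██···
█·█···
█··█··
█··█·█
█·██··
█·█···
gen 8: █··█··
█··█··
█·██··
█·███·
█··█·█
█·███·
█·····
gen 9: ██···█
█··███
█·····
█·····
█·····
█·███·
█·█·█·
gen 10: ··█···
····█·
██··█·
██···█
█··█··
█·█·█·
··█·█·
gen 11: ······
·█·█·█
·█··█·
··█·█·
··███·
··█·█·
··█··█
gen 12: █·█·█·
█·█·█·
██··██
·██·██
·██·██
·██·██
···█··
gen 13: ··█·█·
··█·█·
······
······
······
·█···█
█·····
gen 14: ·█···█
······
······
······
······
█·····
██···█
gen 15: ·█···█
······
······
······
······
██···█
·█···█
gen 16: ······
······
······
······
█·····
·█···█
·██·██
gen 17: ······
······
······
······
█·····
·██·██
·██·██
gen 18: ······
······
······
······
██···█
··█·█·
·██·██
gen 19: ······
······
······
█·····
██···█
··█·█·
·██·██
gen 20: ······
······
······
██···█
██···█
··█·█·
·██·██

0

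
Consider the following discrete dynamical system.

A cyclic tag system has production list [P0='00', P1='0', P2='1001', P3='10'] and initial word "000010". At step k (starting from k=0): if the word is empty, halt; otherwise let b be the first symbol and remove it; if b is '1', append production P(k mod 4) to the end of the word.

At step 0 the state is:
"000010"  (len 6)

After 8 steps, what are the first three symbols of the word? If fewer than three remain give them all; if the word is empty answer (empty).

[0] "000010"  (len 6)
[1] "00010"  (len 5)
[2] "0010"  (len 4)
[3] "010"  (len 3)
[4] "10"  (len 2)
[5] "000"  (len 3)
[6] "00"  (len 2)
[7] "0"  (len 1)
[8] (halted — word empty)

(empty)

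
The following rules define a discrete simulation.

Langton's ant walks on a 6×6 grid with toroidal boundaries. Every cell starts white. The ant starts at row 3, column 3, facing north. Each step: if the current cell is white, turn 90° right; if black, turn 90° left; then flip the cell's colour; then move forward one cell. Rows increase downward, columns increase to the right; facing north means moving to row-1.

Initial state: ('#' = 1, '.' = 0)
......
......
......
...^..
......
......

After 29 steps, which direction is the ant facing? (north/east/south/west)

east

k=0  ......
......
......
...^..
......
......
k=1  ......
......
......
...#>.
......
......
k=2  ......
......
......
...##.
....v.
......
k=3  ......
......
......
...##.
...<#.
......
k=4  ......
......
......
...^#.
...##.
......
k=5  ......
......
......
..<.#.
...##.
......
k=6  ......
......
..^...
..#.#.
...##.
......
k=7  ......
......
..#>..
..#.#.
...##.
......
k=8  ......
......
..##..
..#v#.
...##.
......
k=9  ......
......
..##..
..<##.
...##.
......
k=10  ......
......
..##..
...##.
..v##.
......
k=11  ......
......
..##..
...##.
.<###.
......
k=12  ......
......
..##..
.^.##.
.####.
......
k=13  ......
......
..##..
.#>##.
.####.
......
k=14  ......
......
..##..
.####.
.#v##.
......
k=15  ......
......
..##..
.####.
.#.>#.
......
k=16  ......
......
..##..
.##^#.
.#..#.
......
k=17  ......
......
..##..
.#<.#.
.#..#.
......
k=18  ......
......
..##..
.#..#.
.#v.#.
......
k=19  ......
......
..##..
.#..#.
.<#.#.
......
k=20  ......
......
..##..
.#..#.
..#.#.
.v....
k=21  ......
......
..##..
.#..#.
..#.#.
<#....
k=22  ......
......
..##..
.#..#.
^.#.#.
##....
k=23  ......
......
..##..
.#..#.
#>#.#.
##....
k=24  ......
......
..##..
.#..#.
###.#.
#v....
k=25  ......
......
..##..
.#..#.
###.#.
#.>...
k=26  ..v...
......
..##..
.#..#.
###.#.
#.#...
k=27  .<#...
......
..##..
.#..#.
###.#.
#.#...
k=28  .##...
......
..##..
.#..#.
###.#.
#^#...
k=29  .##...
......
..##..
.#..#.
###.#.
##>...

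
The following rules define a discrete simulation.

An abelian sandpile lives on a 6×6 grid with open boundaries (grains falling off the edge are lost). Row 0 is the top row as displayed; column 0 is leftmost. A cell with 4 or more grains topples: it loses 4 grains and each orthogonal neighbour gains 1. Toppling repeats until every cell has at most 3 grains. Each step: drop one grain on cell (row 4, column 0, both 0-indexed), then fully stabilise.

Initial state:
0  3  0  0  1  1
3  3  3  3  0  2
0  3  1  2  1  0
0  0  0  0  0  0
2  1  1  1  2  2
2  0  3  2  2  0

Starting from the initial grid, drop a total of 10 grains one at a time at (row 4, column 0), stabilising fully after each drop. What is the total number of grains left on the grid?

0) 0  3  0  0  1  1
3  3  3  3  0  2
0  3  1  2  1  0
0  0  0  0  0  0
2  1  1  1  2  2
2  0  3  2  2  0
1) 0  3  0  0  1  1
3  3  3  3  0  2
0  3  1  2  1  0
0  0  0  0  0  0
3  1  1  1  2  2
2  0  3  2  2  0
2) 0  3  0  0  1  1
3  3  3  3  0  2
0  3  1  2  1  0
1  0  0  0  0  0
0  2  1  1  2  2
3  0  3  2  2  0
3) 0  3  0  0  1  1
3  3  3  3  0  2
0  3  1  2  1  0
1  0  0  0  0  0
1  2  1  1  2  2
3  0  3  2  2  0
4) 0  3  0  0  1  1
3  3  3  3  0  2
0  3  1  2  1  0
1  0  0  0  0  0
2  2  1  1  2  2
3  0  3  2  2  0
5) 0  3  0  0  1  1
3  3  3  3  0  2
0  3  1  2  1  0
1  0  0  0  0  0
3  2  1  1  2  2
3  0  3  2  2  0
6) 0  3  0  0  1  1
3  3  3  3  0  2
0  3  1  2  1  0
2  0  0  0  0  0
1  3  1  1  2  2
0  1  3  2  2  0
7) 0  3  0  0  1  1
3  3  3  3  0  2
0  3  1  2  1  0
2  0  0  0  0  0
2  3  1  1  2  2
0  1  3  2  2  0
8) 0  3  0  0  1  1
3  3  3  3  0  2
0  3  1  2  1  0
2  0  0  0  0  0
3  3  1  1  2  2
0  1  3  2  2  0
9) 0  3  0  0  1  1
3  3  3  3  0  2
0  3  1  2  1  0
3  1  0  0  0  0
1  0  2  1  2  2
1  2  3  2  2  0
10) 0  3  0  0  1  1
3  3  3  3  0  2
0  3  1  2  1  0
3  1  0  0  0  0
2  0  2  1  2  2
1  2  3  2  2  0

49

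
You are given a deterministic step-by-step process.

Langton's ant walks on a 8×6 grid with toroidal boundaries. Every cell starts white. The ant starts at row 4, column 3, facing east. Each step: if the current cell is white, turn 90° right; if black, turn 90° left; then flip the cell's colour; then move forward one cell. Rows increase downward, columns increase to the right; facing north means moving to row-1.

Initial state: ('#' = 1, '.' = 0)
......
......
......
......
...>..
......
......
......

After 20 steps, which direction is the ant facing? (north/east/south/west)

west

0) ......
......
......
......
...>..
......
......
......
1) ......
......
......
......
...#..
...v..
......
......
2) ......
......
......
......
...#..
..<#..
......
......
3) ......
......
......
......
..^#..
..##..
......
......
4) ......
......
......
......
..#>..
..##..
......
......
5) ......
......
......
...^..
..#...
..##..
......
......
6) ......
......
......
...#>.
..#...
..##..
......
......
7) ......
......
......
...##.
..#.v.
..##..
......
......
8) ......
......
......
...##.
..#<#.
..##..
......
......
9) ......
......
......
...^#.
..###.
..##..
......
......
10) ......
......
......
..<.#.
..###.
..##..
......
......
11) ......
......
..^...
..#.#.
..###.
..##..
......
......
12) ......
......
..#>..
..#.#.
..###.
..##..
......
......
13) ......
......
..##..
..#v#.
..###.
..##..
......
......
14) ......
......
..##..
..<##.
..###.
..##..
......
......
15) ......
......
..##..
...##.
..v##.
..##..
......
......
16) ......
......
..##..
...##.
...>#.
..##..
......
......
17) ......
......
..##..
...^#.
....#.
..##..
......
......
18) ......
......
..##..
..<.#.
....#.
..##..
......
......
19) ......
......
..^#..
..#.#.
....#.
..##..
......
......
20) ......
......
.<.#..
..#.#.
....#.
..##..
......
......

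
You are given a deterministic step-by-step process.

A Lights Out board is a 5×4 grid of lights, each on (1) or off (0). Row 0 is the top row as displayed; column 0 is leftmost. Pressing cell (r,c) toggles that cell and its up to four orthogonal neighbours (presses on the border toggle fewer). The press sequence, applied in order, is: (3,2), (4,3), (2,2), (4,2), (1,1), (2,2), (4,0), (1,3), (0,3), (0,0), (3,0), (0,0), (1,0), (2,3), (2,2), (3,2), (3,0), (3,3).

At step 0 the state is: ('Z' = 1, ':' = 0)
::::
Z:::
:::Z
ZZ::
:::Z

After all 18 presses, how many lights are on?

12

t=0: ::::
Z:::
:::Z
ZZ::
:::Z
t=1: ::::
Z:::
::ZZ
Z:ZZ
::ZZ
t=2: ::::
Z:::
::ZZ
Z:Z:
::::
t=3: ::::
Z:Z:
:Z::
Z:::
::::
t=4: ::::
Z:Z:
:Z::
Z:Z:
:ZZZ
t=5: :Z::
:Z::
::::
Z:Z:
:ZZZ
t=6: :Z::
:ZZ:
:ZZZ
Z:::
:ZZZ
t=7: :Z::
:ZZ:
:ZZZ
::::
Z:ZZ
t=8: :Z:Z
:Z:Z
:ZZ:
::::
Z:ZZ
t=9: :ZZ:
:Z::
:ZZ:
::::
Z:ZZ
t=10: Z:Z:
ZZ::
:ZZ:
::::
Z:ZZ
t=11: Z:Z:
ZZ::
ZZZ:
ZZ::
::ZZ
t=12: :ZZ:
:Z::
ZZZ:
ZZ::
::ZZ
t=13: ZZZ:
Z:::
:ZZ:
ZZ::
::ZZ
t=14: ZZZ:
Z::Z
:Z:Z
ZZ:Z
::ZZ
t=15: ZZZ:
Z:ZZ
::Z:
ZZZZ
::ZZ
t=16: ZZZ:
Z:ZZ
::::
Z:::
:::Z
t=17: ZZZ:
Z:ZZ
Z:::
:Z::
Z::Z
t=18: ZZZ:
Z:ZZ
Z::Z
:ZZZ
Z:::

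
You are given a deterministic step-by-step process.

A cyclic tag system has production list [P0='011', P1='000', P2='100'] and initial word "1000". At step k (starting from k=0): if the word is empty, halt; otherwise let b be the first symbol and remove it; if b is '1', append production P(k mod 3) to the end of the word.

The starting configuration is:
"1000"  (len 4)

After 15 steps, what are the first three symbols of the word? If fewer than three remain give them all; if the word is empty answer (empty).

t=0: "1000"  (len 4)
t=1: "000011"  (len 6)
t=2: "00011"  (len 5)
t=3: "0011"  (len 4)
t=4: "011"  (len 3)
t=5: "11"  (len 2)
t=6: "1100"  (len 4)
t=7: "100011"  (len 6)
t=8: "00011000"  (len 8)
t=9: "0011000"  (len 7)
t=10: "011000"  (len 6)
t=11: "11000"  (len 5)
t=12: "1000100"  (len 7)
t=13: "000100011"  (len 9)
t=14: "00100011"  (len 8)
t=15: "0100011"  (len 7)

010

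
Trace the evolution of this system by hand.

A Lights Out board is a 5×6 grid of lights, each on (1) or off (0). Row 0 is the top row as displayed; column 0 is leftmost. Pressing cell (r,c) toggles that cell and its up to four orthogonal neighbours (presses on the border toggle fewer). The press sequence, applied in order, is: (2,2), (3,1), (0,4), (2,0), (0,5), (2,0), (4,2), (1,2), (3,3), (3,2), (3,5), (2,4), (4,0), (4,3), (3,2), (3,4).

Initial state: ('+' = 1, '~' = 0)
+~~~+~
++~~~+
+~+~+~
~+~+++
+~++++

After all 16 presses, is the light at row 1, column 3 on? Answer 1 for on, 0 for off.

1

step 0: +~~~+~
++~~~+
+~+~+~
~+~+++
+~++++
step 1: +~~~+~
+++~~+
++~++~
~+++++
+~++++
step 2: +~~~+~
+++~~+
+~~++~
+~~+++
++++++
step 3: +~~+~+
+++~++
+~~++~
+~~+++
++++++
step 4: +~~+~+
~++~++
~+~++~
~~~+++
++++++
step 5: +~~++~
~++~+~
~+~++~
~~~+++
++++++
step 6: +~~++~
+++~+~
+~~++~
+~~+++
++++++
step 7: +~~++~
+++~+~
+~~++~
+~++++
+~~~++
step 8: +~+++~
+~~++~
+~+++~
+~++++
+~~~++
step 9: +~+++~
+~~++~
+~+~+~
+~~~~+
+~~+++
step 10: +~+++~
+~~++~
+~~~+~
++++~+
+~++++
step 11: +~+++~
+~~++~
+~~~++
+++++~
+~+++~
step 12: +~+++~
+~~+~~
+~~+~~
++++~~
+~+++~
step 13: +~+++~
+~~+~~
+~~+~~
~+++~~
~++++~
step 14: +~+++~
+~~+~~
+~~+~~
~++~~~
~+~~~~
step 15: +~+++~
+~~+~~
+~++~~
~~~+~~
~++~~~
step 16: +~+++~
+~~+~~
+~+++~
~~~~++
~++~+~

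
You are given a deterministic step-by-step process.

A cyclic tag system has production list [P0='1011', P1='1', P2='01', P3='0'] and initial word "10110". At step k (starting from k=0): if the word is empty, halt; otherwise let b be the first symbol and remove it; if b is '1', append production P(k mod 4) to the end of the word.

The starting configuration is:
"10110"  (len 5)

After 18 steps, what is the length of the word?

k=0  "10110"  (len 5)
k=1  "01101011"  (len 8)
k=2  "1101011"  (len 7)
k=3  "10101101"  (len 8)
k=4  "01011010"  (len 8)
k=5  "1011010"  (len 7)
k=6  "0110101"  (len 7)
k=7  "110101"  (len 6)
k=8  "101010"  (len 6)
k=9  "010101011"  (len 9)
k=10  "10101011"  (len 8)
k=11  "010101101"  (len 9)
k=12  "10101101"  (len 8)
k=13  "01011011011"  (len 11)
k=14  "1011011011"  (len 10)
k=15  "01101101101"  (len 11)
k=16  "1101101101"  (len 10)
k=17  "1011011011011"  (len 13)
k=18  "0110110110111"  (len 13)

13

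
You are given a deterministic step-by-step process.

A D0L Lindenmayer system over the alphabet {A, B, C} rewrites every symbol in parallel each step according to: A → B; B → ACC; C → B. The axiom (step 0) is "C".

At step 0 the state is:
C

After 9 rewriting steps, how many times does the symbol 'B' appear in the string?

step 0: C
step 1: B
step 2: ACC
step 3: BBB
step 4: ACCACCACC
step 5: BBBBBBBBB
step 6: ACCACCACCACCACCACCACCACCACC
step 7: BBBBBBBBBBBBBBBBBBBBBBBBBBB
step 8: ACCACCACCACCACCACCACCACCACCACCACCACCACCACCACCACCACCACCACCACCACCACCACCACCACCACCACC
step 9: BBBBBBBBBBBBBBBBBBBBBBBBBBBBBBBBBBBBBBBBBBBBBBBBBBBBBBBBBBBBBBBBBBBBBBBBBBBBBBBBB

81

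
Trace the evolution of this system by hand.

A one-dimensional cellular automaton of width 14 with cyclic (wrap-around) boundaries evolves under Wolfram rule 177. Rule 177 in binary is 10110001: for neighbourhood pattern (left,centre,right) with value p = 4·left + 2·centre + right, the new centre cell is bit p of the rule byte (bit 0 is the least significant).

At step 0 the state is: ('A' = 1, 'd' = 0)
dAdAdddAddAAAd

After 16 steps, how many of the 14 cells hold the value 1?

5

t=0: dAdAdddAddAAAd
t=1: ddAdAAddAddAdA
t=2: AddAddAddAddAd
t=3: dAddAddAddAddA
t=4: AdAddAddAddAdd
t=5: dAdAddAddAddAd
t=6: ddAdAddAddAddA
t=7: AddAdAddAddAdd
t=8: dAddAdAddAddAd
t=9: ddAddAdAddAddA
t=10: AddAddAdAddAdd
t=11: dAddAddAdAddAd
t=12: ddAddAddAdAddA
t=13: AddAddAddAdAdd
t=14: dAddAddAddAdAd
t=15: ddAddAddAddAdA
t=16: AddAddAddAddAd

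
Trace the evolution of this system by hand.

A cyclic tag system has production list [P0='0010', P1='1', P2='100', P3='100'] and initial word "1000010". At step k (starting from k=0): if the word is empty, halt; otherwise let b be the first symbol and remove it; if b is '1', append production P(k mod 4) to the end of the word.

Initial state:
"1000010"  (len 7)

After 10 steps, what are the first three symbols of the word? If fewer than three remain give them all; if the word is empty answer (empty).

011

k=0  "1000010"  (len 7)
k=1  "0000100010"  (len 10)
k=2  "000100010"  (len 9)
k=3  "00100010"  (len 8)
k=4  "0100010"  (len 7)
k=5  "100010"  (len 6)
k=6  "000101"  (len 6)
k=7  "00101"  (len 5)
k=8  "0101"  (len 4)
k=9  "101"  (len 3)
k=10  "011"  (len 3)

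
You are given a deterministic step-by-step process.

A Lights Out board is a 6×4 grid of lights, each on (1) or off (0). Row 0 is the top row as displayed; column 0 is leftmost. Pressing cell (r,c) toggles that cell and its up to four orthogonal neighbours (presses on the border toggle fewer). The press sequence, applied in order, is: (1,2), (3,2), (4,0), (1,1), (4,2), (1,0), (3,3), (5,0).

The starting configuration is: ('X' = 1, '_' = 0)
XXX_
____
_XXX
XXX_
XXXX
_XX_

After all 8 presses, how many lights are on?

8

step 0: XXX_
____
_XXX
XXX_
XXXX
_XX_
step 1: XX__
_XXX
_X_X
XXX_
XXXX
_XX_
step 2: XX__
_XXX
_XXX
X__X
XX_X
_XX_
step 3: XX__
_XXX
_XXX
___X
___X
XXX_
step 4: X___
X__X
__XX
___X
___X
XXX_
step 5: X___
X__X
__XX
__XX
_XX_
XX__
step 6: ____
_X_X
X_XX
__XX
_XX_
XX__
step 7: ____
_X_X
X_X_
____
_XXX
XX__
step 8: ____
_X_X
X_X_
____
XXXX
____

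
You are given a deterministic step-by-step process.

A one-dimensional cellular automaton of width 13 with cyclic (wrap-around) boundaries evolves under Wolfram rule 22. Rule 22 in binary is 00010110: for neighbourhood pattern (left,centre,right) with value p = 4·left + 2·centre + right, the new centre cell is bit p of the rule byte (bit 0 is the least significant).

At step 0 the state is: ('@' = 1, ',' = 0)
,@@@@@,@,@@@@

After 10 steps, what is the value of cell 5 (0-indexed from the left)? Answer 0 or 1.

k=0  ,@@@@@,@,@@@@
k=1  ,,,,,,,@,,,,,
k=2  ,,,,,,@@@,,,,
k=3  ,,,,,@,,,@,,,
k=4  ,,,,@@@,@@@,,
k=5  ,,,@,,,,,,,@,
k=6  ,,@@@,,,,,@@@
k=7  @@,,,@,,,@,,,
k=8  ,,@,@@@,@@@,@
k=9  @@@,,,,,,,,,@
k=10  ,,,@,,,,,,,@,

0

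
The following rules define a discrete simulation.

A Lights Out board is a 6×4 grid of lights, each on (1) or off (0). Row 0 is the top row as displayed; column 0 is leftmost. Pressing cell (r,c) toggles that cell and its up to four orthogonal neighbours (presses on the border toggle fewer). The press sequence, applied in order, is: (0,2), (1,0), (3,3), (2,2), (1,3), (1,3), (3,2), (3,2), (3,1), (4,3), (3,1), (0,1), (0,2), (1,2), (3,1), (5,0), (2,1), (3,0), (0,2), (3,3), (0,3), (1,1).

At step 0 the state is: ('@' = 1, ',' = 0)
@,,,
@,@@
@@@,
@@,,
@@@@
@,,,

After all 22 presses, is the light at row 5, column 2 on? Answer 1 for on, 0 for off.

0

0) @,,,
@,@@
@@@,
@@,,
@@@@
@,,,
1) @@@@
@,,@
@@@,
@@,,
@@@@
@,,,
2) ,@@@
,@,@
,@@,
@@,,
@@@@
@,,,
3) ,@@@
,@,@
,@@@
@@@@
@@@,
@,,,
4) ,@@@
,@@@
,,,,
@@,@
@@@,
@,,,
5) ,@@,
,@,,
,,,@
@@,@
@@@,
@,,,
6) ,@@@
,@@@
,,,,
@@,@
@@@,
@,,,
7) ,@@@
,@@@
,,@,
@,@,
@@,,
@,,,
8) ,@@@
,@@@
,,,,
@@,@
@@@,
@,,,
9) ,@@@
,@@@
,@,,
,,@@
@,@,
@,,,
10) ,@@@
,@@@
,@,,
,,@,
@,,@
@,,@
11) ,@@@
,@@@
,,,,
@@,,
@@,@
@,,@
12) @,,@
,,@@
,,,,
@@,,
@@,@
@,,@
13) @@@,
,,,@
,,,,
@@,,
@@,@
@,,@
14) @@,,
,@@,
,,@,
@@,,
@@,@
@,,@
15) @@,,
,@@,
,@@,
,,@,
@,,@
@,,@
16) @@,,
,@@,
,@@,
,,@,
,,,@
,@,@
17) @@,,
,,@,
@,,,
,@@,
,,,@
,@,@
18) @@,,
,,@,
,,,,
@,@,
@,,@
,@,@
19) @,@@
,,,,
,,,,
@,@,
@,,@
,@,@
20) @,@@
,,,,
,,,@
@,,@
@,,,
,@,@
21) @,,,
,,,@
,,,@
@,,@
@,,,
,@,@
22) @@,,
@@@@
,@,@
@,,@
@,,,
,@,@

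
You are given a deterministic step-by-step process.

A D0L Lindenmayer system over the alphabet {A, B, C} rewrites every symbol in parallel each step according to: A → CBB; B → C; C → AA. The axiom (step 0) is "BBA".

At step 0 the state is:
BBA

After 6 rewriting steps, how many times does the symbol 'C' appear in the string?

56

gen 0: BBA
gen 1: CCCBB
gen 2: AAAAAACC
gen 3: CBBCBBCBBCBBCBBCBBAAAA
gen 4: AACCAACCAACCAACCAACCAACCCBBCBBCBBCBB
gen 5: CBBCBBAAAACBBCBBAAAACBBCBBAAAACBBCBBAAAACBBCBBAAAACBBCBBAAAAAACCAACCAACCAACC
gen 6: AACCAACCCBBCBBCBBCBBAACCAACCCBBCBBCBBCBBAACCAACCCBBCBBCBBC…CCAACCCBBCBBCBBCBBCBBCBBAAAACBBCBBAAAACBBCBBAAAACBBCBBAAAA  (len 160)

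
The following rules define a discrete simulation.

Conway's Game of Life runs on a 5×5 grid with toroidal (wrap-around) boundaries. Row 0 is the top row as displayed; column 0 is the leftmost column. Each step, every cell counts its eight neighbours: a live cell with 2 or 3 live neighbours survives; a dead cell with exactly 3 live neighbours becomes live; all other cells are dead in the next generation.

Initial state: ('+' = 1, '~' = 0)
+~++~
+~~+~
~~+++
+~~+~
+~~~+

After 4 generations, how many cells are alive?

gen 0: +~++~
+~~+~
~~+++
+~~+~
+~~~+
gen 1: +~++~
+~~~~
+++~~
+++~~
+~+~~
gen 2: +~++~
+~~+~
~~+~+
~~~++
+~~~~
gen 3: +~++~
+~~~~
+~+~~
+~~++
+++~~
gen 4: +~++~
+~++~
+~~+~
~~~+~
~~~~~

9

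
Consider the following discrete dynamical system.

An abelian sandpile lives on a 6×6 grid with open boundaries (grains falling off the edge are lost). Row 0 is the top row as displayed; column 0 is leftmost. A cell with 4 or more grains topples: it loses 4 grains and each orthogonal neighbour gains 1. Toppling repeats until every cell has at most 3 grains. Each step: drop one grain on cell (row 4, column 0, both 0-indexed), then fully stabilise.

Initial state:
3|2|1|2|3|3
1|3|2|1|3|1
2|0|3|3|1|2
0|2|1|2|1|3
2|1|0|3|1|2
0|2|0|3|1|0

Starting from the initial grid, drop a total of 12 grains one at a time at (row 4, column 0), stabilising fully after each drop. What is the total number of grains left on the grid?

69

step 0: 3|2|1|2|3|3
1|3|2|1|3|1
2|0|3|3|1|2
0|2|1|2|1|3
2|1|0|3|1|2
0|2|0|3|1|0
step 1: 3|2|1|2|3|3
1|3|2|1|3|1
2|0|3|3|1|2
0|2|1|2|1|3
3|1|0|3|1|2
0|2|0|3|1|0
step 2: 3|2|1|2|3|3
1|3|2|1|3|1
2|0|3|3|1|2
1|2|1|2|1|3
0|2|0|3|1|2
1|2|0|3|1|0
step 3: 3|2|1|2|3|3
1|3|2|1|3|1
2|0|3|3|1|2
1|2|1|2|1|3
1|2|0|3|1|2
1|2|0|3|1|0
step 4: 3|2|1|2|3|3
1|3|2|1|3|1
2|0|3|3|1|2
1|2|1|2|1|3
2|2|0|3|1|2
1|2|0|3|1|0
step 5: 3|2|1|2|3|3
1|3|2|1|3|1
2|0|3|3|1|2
1|2|1|2|1|3
3|2|0|3|1|2
1|2|0|3|1|0
step 6: 3|2|1|2|3|3
1|3|2|1|3|1
2|0|3|3|1|2
2|2|1|2|1|3
0|3|0|3|1|2
2|2|0|3|1|0
step 7: 3|2|1|2|3|3
1|3|2|1|3|1
2|0|3|3|1|2
2|2|1|2|1|3
1|3|0|3|1|2
2|2|0|3|1|0
step 8: 3|2|1|2|3|3
1|3|2|1|3|1
2|0|3|3|1|2
2|2|1|2|1|3
2|3|0|3|1|2
2|2|0|3|1|0
step 9: 3|2|1|2|3|3
1|3|2|1|3|1
2|0|3|3|1|2
2|2|1|2|1|3
3|3|0|3|1|2
2|2|0|3|1|0
step 10: 3|2|1|2|3|3
1|3|2|1|3|1
2|0|3|3|1|2
3|3|1|2|1|3
1|0|1|3|1|2
3|3|0|3|1|0
step 11: 3|2|1|2|3|3
1|3|2|1|3|1
2|0|3|3|1|2
3|3|1|2|1|3
2|0|1|3|1|2
3|3|0|3|1|0
step 12: 3|2|1|2|3|3
1|3|2|1|3|1
2|0|3|3|1|2
3|3|1|2|1|3
3|0|1|3|1|2
3|3|0|3|1|0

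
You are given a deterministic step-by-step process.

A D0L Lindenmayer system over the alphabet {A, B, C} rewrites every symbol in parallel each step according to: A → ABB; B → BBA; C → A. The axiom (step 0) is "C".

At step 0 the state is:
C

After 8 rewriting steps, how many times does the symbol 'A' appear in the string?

729

k=0  C
k=1  A
k=2  ABB
k=3  ABBBBABBA
k=4  ABBBBABBABBABBAABBBBABBAABB
k=5  ABBBBABBABBABBAABBBBABBAABBBBABBAABBBBABBAABBABBBBABBABBABBAABBBBABBAABBABBBBABBA
k=6  ABBBBABBABBABBAABBBBABBAABBBBABBAABBBBABBAABBABBBBABBABBAB…ABBABBABBAABBBBABBAABBABBBBABBAABBBBABBABBABBAABBBBABBAABB  (len 243)
k=7  ABBBBABBABBABBAABBBBABBAABBBBABBAABBBBABBAABBABBBBABBABBAB…AABBBBABBAABBBBABBAABBABBBBABBABBABBAABBBBABBAABBABBBBABBA  (len 729)
k=8  ABBBBABBABBABBAABBBBABBAABBBBABBAABBBBABBAABBABBBBABBABBAB…ABBABBABBAABBBBABBAABBABBBBABBAABBBBABBABBABBAABBBBABBAABB  (len 2187)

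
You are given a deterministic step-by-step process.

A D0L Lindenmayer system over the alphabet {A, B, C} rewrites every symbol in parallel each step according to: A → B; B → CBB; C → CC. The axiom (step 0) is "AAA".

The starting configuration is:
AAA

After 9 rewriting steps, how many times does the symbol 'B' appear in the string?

768

[0] AAA
[1] BBB
[2] CBBCBBCBB
[3] CCCBBCBBCCCBBCBBCCCBBCBB
[4] CCCCCCCBBCBBCCCBBCBBCCCCCCCBBCBBCCCBBCBBCCCCCCCBBCBBCCCBBCBB
[5] CCCCCCCCCCCCCCCBBCBBCCCBBCBBCCCCCCCBBCBBCCCBBCBBCCCCCCCCCC…BBCCCBBCBBCCCCCCCCCCCCCCCBBCBBCCCBBCBBCCCCCCCBBCBBCCCBBCBB  (len 144)
[6] CCCCCCCCCCCCCCCCCCCCCCCCCCCCCCCBBCBBCCCBBCBBCCCCCCCBBCBBCC…BBCCCBBCBBCCCCCCCCCCCCCCCBBCBBCCCBBCBBCCCCCCCBBCBBCCCBBCBB  (len 336)
[7] CCCCCCCCCCCCCCCCCCCCCCCCCCCCCCCCCCCCCCCCCCCCCCCCCCCCCCCCCC…BBCCCBBCBBCCCCCCCCCCCCCCCBBCBBCCCBBCBBCCCCCCCBBCBBCCCBBCBB  (len 768)
[8] CCCCCCCCCCCCCCCCCCCCCCCCCCCCCCCCCCCCCCCCCCCCCCCCCCCCCCCCCC…BBCCCBBCBBCCCCCCCCCCCCCCCBBCBBCCCBBCBBCCCCCCCBBCBBCCCBBCBB  (len 1728)
[9] CCCCCCCCCCCCCCCCCCCCCCCCCCCCCCCCCCCCCCCCCCCCCCCCCCCCCCCCCC…BBCCCBBCBBCCCCCCCCCCCCCCCBBCBBCCCBBCBBCCCCCCCBBCBBCCCBBCBB  (len 3840)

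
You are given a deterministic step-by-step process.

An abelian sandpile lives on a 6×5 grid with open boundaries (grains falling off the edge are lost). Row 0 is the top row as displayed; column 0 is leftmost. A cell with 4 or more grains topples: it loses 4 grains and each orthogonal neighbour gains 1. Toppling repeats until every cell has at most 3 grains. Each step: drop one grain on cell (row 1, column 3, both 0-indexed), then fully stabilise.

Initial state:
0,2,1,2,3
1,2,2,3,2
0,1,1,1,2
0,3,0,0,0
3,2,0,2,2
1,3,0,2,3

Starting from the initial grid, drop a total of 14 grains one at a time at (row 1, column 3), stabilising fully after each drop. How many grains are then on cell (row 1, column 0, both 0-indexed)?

2

0) 0,2,1,2,3
1,2,2,3,2
0,1,1,1,2
0,3,0,0,0
3,2,0,2,2
1,3,0,2,3
1) 0,2,1,3,3
1,2,3,0,3
0,1,1,2,2
0,3,0,0,0
3,2,0,2,2
1,3,0,2,3
2) 0,2,1,3,3
1,2,3,1,3
0,1,1,2,2
0,3,0,0,0
3,2,0,2,2
1,3,0,2,3
3) 0,2,1,3,3
1,2,3,2,3
0,1,1,2,2
0,3,0,0,0
3,2,0,2,2
1,3,0,2,3
4) 0,2,1,3,3
1,2,3,3,3
0,1,1,2,2
0,3,0,0,0
3,2,0,2,2
1,3,0,2,3
5) 0,2,3,1,1
1,3,0,3,1
0,1,2,3,3
0,3,0,0,0
3,2,0,2,2
1,3,0,2,3
6) 0,2,3,2,1
1,3,1,1,3
0,1,3,1,0
0,3,0,1,1
3,2,0,2,2
1,3,0,2,3
7) 0,2,3,2,1
1,3,1,2,3
0,1,3,1,0
0,3,0,1,1
3,2,0,2,2
1,3,0,2,3
8) 0,2,3,2,1
1,3,1,3,3
0,1,3,1,0
0,3,0,1,1
3,2,0,2,2
1,3,0,2,3
9) 0,2,3,3,2
1,3,2,1,0
0,1,3,2,1
0,3,0,1,1
3,2,0,2,2
1,3,0,2,3
10) 0,2,3,3,2
1,3,2,2,0
0,1,3,2,1
0,3,0,1,1
3,2,0,2,2
1,3,0,2,3
11) 0,2,3,3,2
1,3,2,3,0
0,1,3,2,1
0,3,0,1,1
3,2,0,2,2
1,3,0,2,3
12) 1,0,2,1,3
2,1,2,3,1
0,3,1,0,2
0,3,1,2,1
3,2,0,2,2
1,3,0,2,3
13) 1,0,2,2,3
2,1,3,0,2
0,3,1,1,2
0,3,1,2,1
3,2,0,2,2
1,3,0,2,3
14) 1,0,2,2,3
2,1,3,1,2
0,3,1,1,2
0,3,1,2,1
3,2,0,2,2
1,3,0,2,3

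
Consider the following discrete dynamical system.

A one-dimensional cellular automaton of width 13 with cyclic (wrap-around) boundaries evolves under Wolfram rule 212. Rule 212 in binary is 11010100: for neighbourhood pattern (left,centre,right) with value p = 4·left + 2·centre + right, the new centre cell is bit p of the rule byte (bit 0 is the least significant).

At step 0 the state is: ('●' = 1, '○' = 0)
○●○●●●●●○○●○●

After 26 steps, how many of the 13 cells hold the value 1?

7

k=0  ○●○●●●●●○○●○●
k=1  ○●○○●●●●●○●○●
k=2  ○●●○○●●●●○●○●
k=3  ○○●●○○●●●○●○●
k=4  ●○○●●○○●●○●○●
k=5  ●●○○●●○○●○●○○
k=6  ○●●○○●●○●○●●○
k=7  ○○●●○○●○●○○●●
k=8  ●○○●●○●○●●○○●
k=9  ●●○○●○●○○●●○○
k=10  ○●●○●○●●○○●●○
k=11  ○○●○●○○●●○○●●
k=12  ●○●○●●○○●●○○●
k=13  ●○●○○●●○○●●○○
k=14  ●○●●○○●●○○●●○
k=15  ●○○●●○○●●○○●○
k=16  ●●○○●●○○●●○●○
k=17  ○●●○○●●○○●○●○
k=18  ○○●●○○●●○●○●●
k=19  ●○○●●○○●○●○○●
k=20  ●●○○●●○●○●●○○
k=21  ○●●○○●○●○○●●○
k=22  ○○●●○●○●●○○●●
k=23  ●○○●○●○○●●○○●
k=24  ●●○●○●●○○●●○○
k=25  ○●○●○○●●○○●●○
k=26  ○●○●●○○●●○○●●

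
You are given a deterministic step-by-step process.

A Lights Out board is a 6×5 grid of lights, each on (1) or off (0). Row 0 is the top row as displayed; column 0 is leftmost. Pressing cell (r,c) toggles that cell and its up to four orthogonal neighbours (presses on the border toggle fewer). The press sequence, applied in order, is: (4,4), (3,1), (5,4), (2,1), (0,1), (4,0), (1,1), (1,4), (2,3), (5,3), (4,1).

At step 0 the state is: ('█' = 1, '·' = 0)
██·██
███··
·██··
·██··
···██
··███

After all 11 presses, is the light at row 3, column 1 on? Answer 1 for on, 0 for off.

0

0) ██·██
███··
·██··
·██··
···██
··███
1) ██·██
███··
·██··
·██·█
·····
··██·
2) ██·██
███··
··█··
█···█
·█···
··██·
3) ██·██
███··
··█··
█···█
·█··█
··█·█
4) ██·██
█·█··
██···
██··█
·█··█
··█·█
5) ··███
███··
██···
██··█
·█··█
··█·█
6) ··███
███··
██···
·█··█
█···█
█·█·█
7) ·████
·····
█····
·█··█
█···█
█·█·█
8) ·███·
···██
█···█
·█··█
█···█
█·█·█
9) ·███·
····█
█·██·
·█·██
█···█
█·█·█
10) ·███·
····█
█·██·
·█·██
█··██
█··█·
11) ·███·
····█
█·██·
···██
·████
██·█·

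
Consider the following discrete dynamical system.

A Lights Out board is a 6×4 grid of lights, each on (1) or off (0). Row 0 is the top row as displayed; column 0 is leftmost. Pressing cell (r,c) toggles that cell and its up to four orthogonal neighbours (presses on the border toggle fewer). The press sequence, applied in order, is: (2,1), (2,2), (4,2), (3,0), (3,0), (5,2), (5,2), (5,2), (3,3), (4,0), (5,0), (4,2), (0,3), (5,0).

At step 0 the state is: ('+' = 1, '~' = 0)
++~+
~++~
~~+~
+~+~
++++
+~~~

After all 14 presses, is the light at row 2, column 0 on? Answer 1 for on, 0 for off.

k=0  ++~+
~++~
~~+~
+~+~
++++
+~~~
k=1  ++~+
~~+~
++~~
+++~
++++
+~~~
k=2  ++~+
~~~~
+~++
++~~
++++
+~~~
k=3  ++~+
~~~~
+~++
+++~
+~~~
+~+~
k=4  ++~+
~~~~
~~++
~~+~
~~~~
+~+~
k=5  ++~+
~~~~
+~++
+++~
+~~~
+~+~
k=6  ++~+
~~~~
+~++
+++~
+~+~
++~+
k=7  ++~+
~~~~
+~++
+++~
+~~~
+~+~
k=8  ++~+
~~~~
+~++
+++~
+~+~
++~+
k=9  ++~+
~~~~
+~+~
++~+
+~++
++~+
k=10  ++~+
~~~~
+~+~
~+~+
~+++
~+~+
k=11  ++~+
~~~~
+~+~
~+~+
++++
+~~+
k=12  ++~+
~~~~
+~+~
~+++
+~~~
+~++
k=13  +++~
~~~+
+~+~
~+++
+~~~
+~++
k=14  +++~
~~~+
+~+~
~+++
~~~~
~+++

1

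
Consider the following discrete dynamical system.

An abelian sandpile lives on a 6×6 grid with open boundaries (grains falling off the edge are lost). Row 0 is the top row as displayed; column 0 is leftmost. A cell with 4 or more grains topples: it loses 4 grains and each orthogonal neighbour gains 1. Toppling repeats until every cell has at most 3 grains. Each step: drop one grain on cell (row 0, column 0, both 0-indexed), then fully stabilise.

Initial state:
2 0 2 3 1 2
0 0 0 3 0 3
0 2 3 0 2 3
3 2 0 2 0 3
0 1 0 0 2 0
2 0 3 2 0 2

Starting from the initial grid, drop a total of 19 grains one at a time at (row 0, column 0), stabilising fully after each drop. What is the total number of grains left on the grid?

0) 2 0 2 3 1 2
0 0 0 3 0 3
0 2 3 0 2 3
3 2 0 2 0 3
0 1 0 0 2 0
2 0 3 2 0 2
1) 3 0 2 3 1 2
0 0 0 3 0 3
0 2 3 0 2 3
3 2 0 2 0 3
0 1 0 0 2 0
2 0 3 2 0 2
2) 0 1 2 3 1 2
1 0 0 3 0 3
0 2 3 0 2 3
3 2 0 2 0 3
0 1 0 0 2 0
2 0 3 2 0 2
3) 1 1 2 3 1 2
1 0 0 3 0 3
0 2 3 0 2 3
3 2 0 2 0 3
0 1 0 0 2 0
2 0 3 2 0 2
4) 2 1 2 3 1 2
1 0 0 3 0 3
0 2 3 0 2 3
3 2 0 2 0 3
0 1 0 0 2 0
2 0 3 2 0 2
5) 3 1 2 3 1 2
1 0 0 3 0 3
0 2 3 0 2 3
3 2 0 2 0 3
0 1 0 0 2 0
2 0 3 2 0 2
6) 0 2 2 3 1 2
2 0 0 3 0 3
0 2 3 0 2 3
3 2 0 2 0 3
0 1 0 0 2 0
2 0 3 2 0 2
7) 1 2 2 3 1 2
2 0 0 3 0 3
0 2 3 0 2 3
3 2 0 2 0 3
0 1 0 0 2 0
2 0 3 2 0 2
8) 2 2 2 3 1 2
2 0 0 3 0 3
0 2 3 0 2 3
3 2 0 2 0 3
0 1 0 0 2 0
2 0 3 2 0 2
9) 3 2 2 3 1 2
2 0 0 3 0 3
0 2 3 0 2 3
3 2 0 2 0 3
0 1 0 0 2 0
2 0 3 2 0 2
10) 0 3 2 3 1 2
3 0 0 3 0 3
0 2 3 0 2 3
3 2 0 2 0 3
0 1 0 0 2 0
2 0 3 2 0 2
11) 1 3 2 3 1 2
3 0 0 3 0 3
0 2 3 0 2 3
3 2 0 2 0 3
0 1 0 0 2 0
2 0 3 2 0 2
12) 2 3 2 3 1 2
3 0 0 3 0 3
0 2 3 0 2 3
3 2 0 2 0 3
0 1 0 0 2 0
2 0 3 2 0 2
13) 3 3 2 3 1 2
3 0 0 3 0 3
0 2 3 0 2 3
3 2 0 2 0 3
0 1 0 0 2 0
2 0 3 2 0 2
14) 2 0 3 3 1 2
0 2 0 3 0 3
1 2 3 0 2 3
3 2 0 2 0 3
0 1 0 0 2 0
2 0 3 2 0 2
15) 3 0 3 3 1 2
0 2 0 3 0 3
1 2 3 0 2 3
3 2 0 2 0 3
0 1 0 0 2 0
2 0 3 2 0 2
16) 0 1 3 3 1 2
1 2 0 3 0 3
1 2 3 0 2 3
3 2 0 2 0 3
0 1 0 0 2 0
2 0 3 2 0 2
17) 1 1 3 3 1 2
1 2 0 3 0 3
1 2 3 0 2 3
3 2 0 2 0 3
0 1 0 0 2 0
2 0 3 2 0 2
18) 2 1 3 3 1 2
1 2 0 3 0 3
1 2 3 0 2 3
3 2 0 2 0 3
0 1 0 0 2 0
2 0 3 2 0 2
19) 3 1 3 3 1 2
1 2 0 3 0 3
1 2 3 0 2 3
3 2 0 2 0 3
0 1 0 0 2 0
2 0 3 2 0 2

55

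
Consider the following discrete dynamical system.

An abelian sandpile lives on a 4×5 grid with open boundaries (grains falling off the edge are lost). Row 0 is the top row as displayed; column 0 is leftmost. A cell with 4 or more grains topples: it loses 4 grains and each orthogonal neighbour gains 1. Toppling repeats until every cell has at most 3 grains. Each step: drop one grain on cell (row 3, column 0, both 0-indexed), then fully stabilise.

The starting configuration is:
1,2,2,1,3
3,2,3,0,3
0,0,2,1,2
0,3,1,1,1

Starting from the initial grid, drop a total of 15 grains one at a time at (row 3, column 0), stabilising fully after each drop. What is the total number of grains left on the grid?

35

k=0  1,2,2,1,3
3,2,3,0,3
0,0,2,1,2
0,3,1,1,1
k=1  1,2,2,1,3
3,2,3,0,3
0,0,2,1,2
1,3,1,1,1
k=2  1,2,2,1,3
3,2,3,0,3
0,0,2,1,2
2,3,1,1,1
k=3  1,2,2,1,3
3,2,3,0,3
0,0,2,1,2
3,3,1,1,1
k=4  1,2,2,1,3
3,2,3,0,3
1,1,2,1,2
1,0,2,1,1
k=5  1,2,2,1,3
3,2,3,0,3
1,1,2,1,2
2,0,2,1,1
k=6  1,2,2,1,3
3,2,3,0,3
1,1,2,1,2
3,0,2,1,1
k=7  1,2,2,1,3
3,2,3,0,3
2,1,2,1,2
0,1,2,1,1
k=8  1,2,2,1,3
3,2,3,0,3
2,1,2,1,2
1,1,2,1,1
k=9  1,2,2,1,3
3,2,3,0,3
2,1,2,1,2
2,1,2,1,1
k=10  1,2,2,1,3
3,2,3,0,3
2,1,2,1,2
3,1,2,1,1
k=11  1,2,2,1,3
3,2,3,0,3
3,1,2,1,2
0,2,2,1,1
k=12  1,2,2,1,3
3,2,3,0,3
3,1,2,1,2
1,2,2,1,1
k=13  1,2,2,1,3
3,2,3,0,3
3,1,2,1,2
2,2,2,1,1
k=14  1,2,2,1,3
3,2,3,0,3
3,1,2,1,2
3,2,2,1,1
k=15  2,2,2,1,3
0,3,3,0,3
1,2,2,1,2
1,3,2,1,1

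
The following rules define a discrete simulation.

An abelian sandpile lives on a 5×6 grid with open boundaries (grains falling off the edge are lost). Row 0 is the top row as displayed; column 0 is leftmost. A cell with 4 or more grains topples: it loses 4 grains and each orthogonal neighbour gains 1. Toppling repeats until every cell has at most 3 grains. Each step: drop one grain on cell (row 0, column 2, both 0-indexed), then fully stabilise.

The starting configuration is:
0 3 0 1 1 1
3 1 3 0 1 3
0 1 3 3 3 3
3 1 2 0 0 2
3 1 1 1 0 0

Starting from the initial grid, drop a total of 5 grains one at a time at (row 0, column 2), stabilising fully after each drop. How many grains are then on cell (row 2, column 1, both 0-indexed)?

2

gen 0: 0 3 0 1 1 1
3 1 3 0 1 3
0 1 3 3 3 3
3 1 2 0 0 2
3 1 1 1 0 0
gen 1: 0 3 1 1 1 1
3 1 3 0 1 3
0 1 3 3 3 3
3 1 2 0 0 2
3 1 1 1 0 0
gen 2: 0 3 2 1 1 1
3 1 3 0 1 3
0 1 3 3 3 3
3 1 2 0 0 2
3 1 1 1 0 0
gen 3: 0 3 3 1 1 1
3 1 3 0 1 3
0 1 3 3 3 3
3 1 2 0 0 2
3 1 1 1 0 0
gen 4: 1 0 2 2 1 2
3 3 1 2 3 0
0 2 1 1 1 1
3 1 3 1 1 3
3 1 1 1 0 0
gen 5: 1 0 3 2 1 2
3 3 1 2 3 0
0 2 1 1 1 1
3 1 3 1 1 3
3 1 1 1 0 0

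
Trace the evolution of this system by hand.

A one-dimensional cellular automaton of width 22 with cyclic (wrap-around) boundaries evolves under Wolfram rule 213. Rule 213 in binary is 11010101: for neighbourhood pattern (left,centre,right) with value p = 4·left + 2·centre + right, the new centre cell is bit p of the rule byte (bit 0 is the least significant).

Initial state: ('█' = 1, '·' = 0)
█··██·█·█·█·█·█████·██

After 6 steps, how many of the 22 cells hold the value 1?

12

gen 0: █··██·█·█·█·█·█████·██
gen 1: ██··█·█·█·█·█··████··█
gen 2: ███·█·█·█·█·██··████··
gen 3: ·██·█·█·█·█··██··████·
gen 4: ··█·█·█·█·██··██··████
gen 5: █·█·█·█·█··██··██··███
gen 6: █·█·█·█·██··██··██··██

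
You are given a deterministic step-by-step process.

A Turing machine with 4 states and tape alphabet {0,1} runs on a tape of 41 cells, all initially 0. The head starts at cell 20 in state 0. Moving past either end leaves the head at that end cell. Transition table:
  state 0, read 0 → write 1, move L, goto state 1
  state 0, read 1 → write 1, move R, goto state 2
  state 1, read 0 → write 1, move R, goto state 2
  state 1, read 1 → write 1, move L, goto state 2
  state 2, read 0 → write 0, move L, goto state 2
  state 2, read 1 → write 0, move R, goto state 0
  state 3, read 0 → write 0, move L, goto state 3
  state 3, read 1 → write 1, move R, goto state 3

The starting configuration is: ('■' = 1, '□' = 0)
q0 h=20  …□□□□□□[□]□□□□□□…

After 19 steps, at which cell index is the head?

step 0: q0 h=20  …□□□□□□[□]□□□□□□…
step 1: q1 h=19  …□□□□□□[□]■□□□□□…
step 2: q2 h=20  …□□□□□■[■]□□□□□□…
step 3: q0 h=21  …□□□□■□[□]□□□□□□…
step 4: q1 h=20  …□□□□□■[□]■□□□□□…
step 5: q2 h=21  …□□□□■■[■]□□□□□□…
step 6: q0 h=22  …□□□■■□[□]□□□□□□…
step 7: q1 h=21  …□□□□■■[□]■□□□□□…
step 8: q2 h=22  …□□□■■■[■]□□□□□□…
step 9: q0 h=23  …□□■■■□[□]□□□□□□…
step 10: q1 h=22  …□□□■■■[□]■□□□□□…
step 11: q2 h=23  …□□■■■■[■]□□□□□□…
step 12: q0 h=24  …□■■■■□[□]□□□□□□…
step 13: q1 h=23  …□□■■■■[□]■□□□□□…
step 14: q2 h=24  …□■■■■■[■]□□□□□□…
step 15: q0 h=25  …■■■■■□[□]□□□□□□…
step 16: q1 h=24  …□■■■■■[□]■□□□□□…
step 17: q2 h=25  …■■■■■■[■]□□□□□□…
step 18: q0 h=26  …■■■■■□[□]□□□□□□…
step 19: q1 h=25  …■■■■■■[□]■□□□□□…

25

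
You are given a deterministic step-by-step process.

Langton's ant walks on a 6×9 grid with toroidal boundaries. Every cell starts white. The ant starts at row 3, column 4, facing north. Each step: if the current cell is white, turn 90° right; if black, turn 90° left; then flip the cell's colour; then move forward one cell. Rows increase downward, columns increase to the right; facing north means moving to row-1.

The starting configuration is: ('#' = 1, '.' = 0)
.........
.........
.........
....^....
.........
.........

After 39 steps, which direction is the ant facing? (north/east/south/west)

k=0  .........
.........
.........
....^....
.........
.........
k=1  .........
.........
.........
....#>...
.........
.........
k=2  .........
.........
.........
....##...
.....v...
.........
k=3  .........
.........
.........
....##...
....<#...
.........
k=4  .........
.........
.........
....^#...
....##...
.........
k=5  .........
.........
.........
...<.#...
....##...
.........
k=6  .........
.........
...^.....
...#.#...
....##...
.........
k=7  .........
.........
...#>....
...#.#...
....##...
.........
k=8  .........
.........
...##....
...#v#...
....##...
.........
k=9  .........
.........
...##....
...<##...
....##...
.........
k=10  .........
.........
...##....
....##...
...v##...
.........
k=11  .........
.........
...##....
....##...
..<###...
.........
k=12  .........
.........
...##....
..^.##...
..####...
.........
k=13  .........
.........
...##....
..#>##...
..####...
.........
k=14  .........
.........
...##....
..####...
..#v##...
.........
k=15  .........
.........
...##....
..####...
..#.>#...
.........
k=16  .........
.........
...##....
..##^#...
..#..#...
.........
k=17  .........
.........
...##....
..#<.#...
..#..#...
.........
k=18  .........
.........
...##....
..#..#...
..#v.#...
.........
k=19  .........
.........
...##....
..#..#...
..<#.#...
.........
k=20  .........
.........
...##....
..#..#...
...#.#...
..v......
k=21  .........
.........
...##....
..#..#...
...#.#...
.<#......
k=22  .........
.........
...##....
..#..#...
.^.#.#...
.##......
k=23  .........
.........
...##....
..#..#...
.#>#.#...
.##......
k=24  .........
.........
...##....
..#..#...
.###.#...
.#v......
k=25  .........
.........
...##....
..#..#...
.###.#...
.#.>.....
k=26  ...v.....
.........
...##....
..#..#...
.###.#...
.#.#.....
k=27  ..<#.....
.........
...##....
..#..#...
.###.#...
.#.#.....
k=28  ..##.....
.........
...##....
..#..#...
.###.#...
.#^#.....
k=29  ..##.....
.........
...##....
..#..#...
.###.#...
.##>.....
k=30  ..##.....
.........
...##....
..#..#...
.##^.#...
.##......
k=31  ..##.....
.........
...##....
..#..#...
.#<..#...
.##......
k=32  ..##.....
.........
...##....
..#..#...
.#...#...
.#v......
k=33  ..##.....
.........
...##....
..#..#...
.#...#...
.#.>.....
k=34  ..#v.....
.........
...##....
..#..#...
.#...#...
.#.#.....
k=35  ..#.>....
.........
...##....
..#..#...
.#...#...
.#.#.....
k=36  ..#.#....
....v....
...##....
..#..#...
.#...#...
.#.#.....
k=37  ..#.#....
...<#....
...##....
..#..#...
.#...#...
.#.#.....
k=38  ..#^#....
...##....
...##....
..#..#...
.#...#...
.#.#.....
k=39  ..##>....
...##....
...##....
..#..#...
.#...#...
.#.#.....

east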